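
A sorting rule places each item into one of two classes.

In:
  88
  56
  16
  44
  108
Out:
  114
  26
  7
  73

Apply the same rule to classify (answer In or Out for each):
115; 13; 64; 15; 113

All 'In' examples share one property — multiple of 4 — and every 'Out' example lacks it.
115 — 115 = 4·28 + 3, hence Out.
13 — 13 = 4·3 + 1, hence Out.
64 — 64 = 4·16, hence In.
15 — 15 = 4·3 + 3, hence Out.
113 — 113 = 4·28 + 1, hence Out.

Out, Out, In, Out, Out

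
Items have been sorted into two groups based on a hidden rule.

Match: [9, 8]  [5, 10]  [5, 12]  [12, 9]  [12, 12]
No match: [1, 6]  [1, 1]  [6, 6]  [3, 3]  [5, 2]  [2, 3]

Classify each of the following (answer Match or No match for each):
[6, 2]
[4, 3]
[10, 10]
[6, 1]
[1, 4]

No match, No match, Match, No match, No match

The common property of the 'Match' items is: sum ≥ 15. No 'No match' item has it.
[6, 2]: 6+2 = 8, does not satisfy this → No match.
[4, 3]: 4+3 = 7, does not satisfy this → No match.
[10, 10]: 10+10 = 20, checks out → Match.
[6, 1]: 6+1 = 7, does not satisfy this → No match.
[1, 4]: 1+4 = 5, does not satisfy this → No match.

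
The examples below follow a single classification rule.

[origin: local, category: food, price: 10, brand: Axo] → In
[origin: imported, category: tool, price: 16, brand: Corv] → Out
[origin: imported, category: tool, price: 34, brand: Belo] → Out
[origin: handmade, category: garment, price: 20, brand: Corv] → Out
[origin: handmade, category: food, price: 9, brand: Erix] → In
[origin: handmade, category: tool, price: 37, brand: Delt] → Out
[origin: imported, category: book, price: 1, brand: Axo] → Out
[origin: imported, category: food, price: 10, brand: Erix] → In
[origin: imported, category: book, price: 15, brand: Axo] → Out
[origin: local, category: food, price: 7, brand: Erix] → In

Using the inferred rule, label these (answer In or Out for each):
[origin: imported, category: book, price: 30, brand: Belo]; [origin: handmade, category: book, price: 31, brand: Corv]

Out, Out

One predicate separates the groups cleanly: category is food.
Out: [origin: imported, category: book, price: 30, brand: Belo], since category is book.
Out: [origin: handmade, category: book, price: 31, brand: Corv], since category is book.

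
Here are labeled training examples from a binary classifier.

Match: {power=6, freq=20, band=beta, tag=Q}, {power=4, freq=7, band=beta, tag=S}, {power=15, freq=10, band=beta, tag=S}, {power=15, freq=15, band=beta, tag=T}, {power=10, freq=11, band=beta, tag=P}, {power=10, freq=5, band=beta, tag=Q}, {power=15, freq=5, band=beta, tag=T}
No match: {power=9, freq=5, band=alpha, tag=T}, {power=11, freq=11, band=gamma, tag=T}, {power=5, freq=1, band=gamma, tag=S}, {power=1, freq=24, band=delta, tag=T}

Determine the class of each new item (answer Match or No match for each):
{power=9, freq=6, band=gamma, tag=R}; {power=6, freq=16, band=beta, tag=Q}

No match, Match

The pattern is that an item is 'Match' exactly when: band is beta.
{power=9, freq=6, band=gamma, tag=R} — band is gamma, hence No match. {power=6, freq=16, band=beta, tag=Q} — band is beta, hence Match.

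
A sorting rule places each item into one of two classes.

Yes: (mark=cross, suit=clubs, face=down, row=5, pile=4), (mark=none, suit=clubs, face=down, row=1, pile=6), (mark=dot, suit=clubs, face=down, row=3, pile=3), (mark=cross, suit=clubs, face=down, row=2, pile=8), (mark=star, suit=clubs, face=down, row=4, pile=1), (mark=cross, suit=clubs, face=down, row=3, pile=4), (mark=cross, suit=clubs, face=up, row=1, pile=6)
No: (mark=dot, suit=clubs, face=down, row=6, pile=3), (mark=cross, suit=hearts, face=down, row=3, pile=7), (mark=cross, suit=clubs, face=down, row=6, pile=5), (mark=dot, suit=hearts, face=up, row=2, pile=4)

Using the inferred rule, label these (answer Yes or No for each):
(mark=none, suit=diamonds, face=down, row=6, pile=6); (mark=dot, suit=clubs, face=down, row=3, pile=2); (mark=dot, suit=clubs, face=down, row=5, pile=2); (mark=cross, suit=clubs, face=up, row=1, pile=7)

No, Yes, Yes, Yes

'Yes' ⟺ suit is clubs AND row ≤ 5.
(mark=none, suit=diamonds, face=down, row=6, pile=6): suit is diamonds, row = 6, doesn't qualify → No.
(mark=dot, suit=clubs, face=down, row=3, pile=2): suit is clubs, row = 3, matches → Yes.
(mark=dot, suit=clubs, face=down, row=5, pile=2): suit is clubs, row = 5, matches → Yes.
(mark=cross, suit=clubs, face=up, row=1, pile=7): suit is clubs, row = 1, matches → Yes.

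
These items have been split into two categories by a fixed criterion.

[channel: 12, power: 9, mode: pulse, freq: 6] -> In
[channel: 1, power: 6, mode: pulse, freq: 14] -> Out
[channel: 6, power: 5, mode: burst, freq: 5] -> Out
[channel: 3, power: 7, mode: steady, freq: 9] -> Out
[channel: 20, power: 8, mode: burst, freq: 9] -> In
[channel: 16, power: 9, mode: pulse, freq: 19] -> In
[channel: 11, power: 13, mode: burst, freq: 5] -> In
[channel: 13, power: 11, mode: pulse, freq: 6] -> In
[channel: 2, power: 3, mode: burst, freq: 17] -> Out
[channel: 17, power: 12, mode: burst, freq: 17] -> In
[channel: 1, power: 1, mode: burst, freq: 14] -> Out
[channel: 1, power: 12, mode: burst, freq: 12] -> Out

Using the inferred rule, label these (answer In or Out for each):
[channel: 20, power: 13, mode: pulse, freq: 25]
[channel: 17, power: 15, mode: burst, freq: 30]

In, In

A rule that fits every label: channel ≥ 11 — true of each 'In' example, false of each 'Out' one.
[channel: 20, power: 13, mode: pulse, freq: 25] — channel = 20, hence In.
[channel: 17, power: 15, mode: burst, freq: 30] — channel = 17, hence In.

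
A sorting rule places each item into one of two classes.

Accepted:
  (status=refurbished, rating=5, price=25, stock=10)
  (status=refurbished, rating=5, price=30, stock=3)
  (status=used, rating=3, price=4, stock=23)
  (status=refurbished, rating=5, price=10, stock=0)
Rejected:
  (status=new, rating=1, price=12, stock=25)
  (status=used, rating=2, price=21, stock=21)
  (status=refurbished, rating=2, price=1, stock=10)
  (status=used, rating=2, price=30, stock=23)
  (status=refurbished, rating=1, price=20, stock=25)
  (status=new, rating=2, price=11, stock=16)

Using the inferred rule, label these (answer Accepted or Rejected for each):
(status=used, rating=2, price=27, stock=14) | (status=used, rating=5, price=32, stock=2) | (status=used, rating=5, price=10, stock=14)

Rejected, Accepted, Accepted

One predicate separates the groups cleanly: rating ≥ 3.
(status=used, rating=2, price=27, stock=14) → rating = 2 → Rejected. (status=used, rating=5, price=32, stock=2) → rating = 5 → Accepted. (status=used, rating=5, price=10, stock=14) → rating = 5 → Accepted.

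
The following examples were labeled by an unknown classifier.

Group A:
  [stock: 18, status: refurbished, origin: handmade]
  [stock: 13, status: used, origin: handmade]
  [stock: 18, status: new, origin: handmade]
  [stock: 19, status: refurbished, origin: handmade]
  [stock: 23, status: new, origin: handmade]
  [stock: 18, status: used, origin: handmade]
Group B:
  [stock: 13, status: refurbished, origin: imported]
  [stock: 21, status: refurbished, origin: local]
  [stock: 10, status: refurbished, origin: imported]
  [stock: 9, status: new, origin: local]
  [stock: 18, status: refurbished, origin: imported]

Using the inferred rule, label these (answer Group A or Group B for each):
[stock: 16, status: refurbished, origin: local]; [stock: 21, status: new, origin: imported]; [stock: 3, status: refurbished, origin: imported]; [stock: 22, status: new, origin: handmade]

Group B, Group B, Group B, Group A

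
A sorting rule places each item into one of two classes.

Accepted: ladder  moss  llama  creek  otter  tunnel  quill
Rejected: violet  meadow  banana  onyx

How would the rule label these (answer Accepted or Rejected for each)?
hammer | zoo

The distinguishing property — has a double letter — holds for all the 'Accepted' cases and none of the 'Rejected' cases.
hammer — 'mm' doubled, hence Accepted. zoo — 'oo' doubled, hence Accepted.

Accepted, Accepted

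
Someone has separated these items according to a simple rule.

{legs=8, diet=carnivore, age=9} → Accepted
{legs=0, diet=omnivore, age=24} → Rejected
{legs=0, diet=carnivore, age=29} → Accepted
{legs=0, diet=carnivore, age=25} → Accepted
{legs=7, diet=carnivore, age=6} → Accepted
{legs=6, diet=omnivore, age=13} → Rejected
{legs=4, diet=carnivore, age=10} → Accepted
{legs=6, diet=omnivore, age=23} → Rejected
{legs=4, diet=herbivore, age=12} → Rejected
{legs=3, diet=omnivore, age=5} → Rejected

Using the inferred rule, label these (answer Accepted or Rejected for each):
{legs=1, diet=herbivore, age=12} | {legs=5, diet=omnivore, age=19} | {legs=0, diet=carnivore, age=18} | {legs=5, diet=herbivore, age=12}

Rejected, Rejected, Accepted, Rejected

The rule appears to be: diet is carnivore.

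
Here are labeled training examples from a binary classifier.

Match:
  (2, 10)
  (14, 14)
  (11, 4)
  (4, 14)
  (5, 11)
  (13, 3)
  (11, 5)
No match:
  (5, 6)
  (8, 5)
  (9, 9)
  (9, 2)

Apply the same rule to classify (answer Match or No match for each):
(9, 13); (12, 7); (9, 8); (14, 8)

The classifier is using: max ≥ 10.
(9, 13) → max 13 → Match. (12, 7) → max 12 → Match. (9, 8) → max 9 → No match. (14, 8) → max 14 → Match.

Match, Match, No match, Match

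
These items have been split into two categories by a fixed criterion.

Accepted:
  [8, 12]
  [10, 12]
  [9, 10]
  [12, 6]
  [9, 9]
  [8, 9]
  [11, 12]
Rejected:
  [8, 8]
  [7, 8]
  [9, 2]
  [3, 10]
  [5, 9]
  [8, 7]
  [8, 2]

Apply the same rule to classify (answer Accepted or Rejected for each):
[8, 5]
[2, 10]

The distinguishing property — sum ≥ 17 — holds for all the 'Accepted' cases and none of the 'Rejected' cases.
[8, 5] — 8+5 = 13, hence Rejected.
[2, 10] — 2+10 = 12, hence Rejected.

Rejected, Rejected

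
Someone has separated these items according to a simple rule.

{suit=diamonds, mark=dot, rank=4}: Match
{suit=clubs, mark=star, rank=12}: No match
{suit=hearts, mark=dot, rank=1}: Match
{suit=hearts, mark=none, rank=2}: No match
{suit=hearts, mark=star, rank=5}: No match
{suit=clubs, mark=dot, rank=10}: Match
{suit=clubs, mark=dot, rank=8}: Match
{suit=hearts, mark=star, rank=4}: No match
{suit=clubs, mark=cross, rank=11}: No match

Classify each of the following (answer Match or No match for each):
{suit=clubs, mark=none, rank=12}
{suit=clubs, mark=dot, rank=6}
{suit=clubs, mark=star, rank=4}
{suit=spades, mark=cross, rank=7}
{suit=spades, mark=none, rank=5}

No match, Match, No match, No match, No match

One predicate separates the groups cleanly: mark is dot.
{suit=clubs, mark=none, rank=12}: mark is none, fails this test → No match.
{suit=clubs, mark=dot, rank=6}: mark is dot, fits → Match.
{suit=clubs, mark=star, rank=4}: mark is star, fails this test → No match.
{suit=spades, mark=cross, rank=7}: mark is cross, fails this test → No match.
{suit=spades, mark=none, rank=5}: mark is none, fails this test → No match.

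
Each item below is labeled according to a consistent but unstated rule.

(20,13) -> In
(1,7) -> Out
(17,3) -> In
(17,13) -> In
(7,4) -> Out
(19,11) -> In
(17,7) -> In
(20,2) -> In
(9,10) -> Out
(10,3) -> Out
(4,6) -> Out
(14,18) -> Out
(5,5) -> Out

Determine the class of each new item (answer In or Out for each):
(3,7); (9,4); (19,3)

Out, Out, In

The simplest hypothesis consistent with all the labels is: first ≥ 17.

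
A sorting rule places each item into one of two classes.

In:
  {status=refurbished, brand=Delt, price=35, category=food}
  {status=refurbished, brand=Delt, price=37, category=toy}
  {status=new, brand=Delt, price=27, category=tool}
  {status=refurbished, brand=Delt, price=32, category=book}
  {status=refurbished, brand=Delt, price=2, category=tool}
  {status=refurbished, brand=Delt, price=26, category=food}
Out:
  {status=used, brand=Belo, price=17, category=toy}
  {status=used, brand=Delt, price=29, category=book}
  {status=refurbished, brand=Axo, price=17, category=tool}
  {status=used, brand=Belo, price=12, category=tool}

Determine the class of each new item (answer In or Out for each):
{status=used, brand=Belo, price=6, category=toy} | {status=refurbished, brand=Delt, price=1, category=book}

One predicate separates the groups cleanly: brand is Delt AND price ≠ 29.
{status=used, brand=Belo, price=6, category=toy}: brand is Belo, price = 6 — does not fit, so Out.
{status=refurbished, brand=Delt, price=1, category=book}: brand is Delt, price = 1 — has this property, so In.

Out, In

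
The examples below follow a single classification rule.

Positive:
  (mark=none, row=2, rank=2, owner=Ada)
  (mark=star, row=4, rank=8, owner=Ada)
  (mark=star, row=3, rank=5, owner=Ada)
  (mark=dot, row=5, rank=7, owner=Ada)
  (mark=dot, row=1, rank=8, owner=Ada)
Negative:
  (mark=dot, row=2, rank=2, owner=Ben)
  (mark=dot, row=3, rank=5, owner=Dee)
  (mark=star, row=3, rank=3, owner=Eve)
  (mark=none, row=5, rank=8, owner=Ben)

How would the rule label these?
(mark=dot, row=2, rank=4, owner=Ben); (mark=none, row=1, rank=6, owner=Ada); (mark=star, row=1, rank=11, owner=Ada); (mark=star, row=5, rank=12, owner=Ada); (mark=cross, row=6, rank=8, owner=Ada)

Negative, Positive, Positive, Positive, Positive

Every 'Positive' example satisfies: owner is Ada. None of the 'Negative' examples do.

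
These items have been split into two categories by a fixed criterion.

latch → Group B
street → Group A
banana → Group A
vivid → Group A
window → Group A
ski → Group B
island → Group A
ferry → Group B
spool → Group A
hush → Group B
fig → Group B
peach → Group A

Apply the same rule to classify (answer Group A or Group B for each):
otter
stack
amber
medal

Group A, Group B, Group A, Group A

One predicate separates the groups cleanly: has ≥ 2 vowels.
otter — 2 vowels, hence Group A.
stack — 1 vowel, hence Group B.
amber — 2 vowels, hence Group A.
medal — 2 vowels, hence Group A.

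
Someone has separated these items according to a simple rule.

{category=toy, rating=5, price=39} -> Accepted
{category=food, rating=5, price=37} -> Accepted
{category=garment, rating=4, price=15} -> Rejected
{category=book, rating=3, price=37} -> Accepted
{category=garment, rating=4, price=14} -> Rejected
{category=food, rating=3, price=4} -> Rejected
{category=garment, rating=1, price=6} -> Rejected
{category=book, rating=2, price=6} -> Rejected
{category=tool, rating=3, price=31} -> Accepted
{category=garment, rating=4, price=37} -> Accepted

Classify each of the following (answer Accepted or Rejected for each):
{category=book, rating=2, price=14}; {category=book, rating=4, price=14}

Rule: price ≥ 31. This holds for each 'Accepted' example and fails for each 'Rejected' one.
{category=book, rating=2, price=14} → price = 14 → Rejected.
{category=book, rating=4, price=14} → price = 14 → Rejected.

Rejected, Rejected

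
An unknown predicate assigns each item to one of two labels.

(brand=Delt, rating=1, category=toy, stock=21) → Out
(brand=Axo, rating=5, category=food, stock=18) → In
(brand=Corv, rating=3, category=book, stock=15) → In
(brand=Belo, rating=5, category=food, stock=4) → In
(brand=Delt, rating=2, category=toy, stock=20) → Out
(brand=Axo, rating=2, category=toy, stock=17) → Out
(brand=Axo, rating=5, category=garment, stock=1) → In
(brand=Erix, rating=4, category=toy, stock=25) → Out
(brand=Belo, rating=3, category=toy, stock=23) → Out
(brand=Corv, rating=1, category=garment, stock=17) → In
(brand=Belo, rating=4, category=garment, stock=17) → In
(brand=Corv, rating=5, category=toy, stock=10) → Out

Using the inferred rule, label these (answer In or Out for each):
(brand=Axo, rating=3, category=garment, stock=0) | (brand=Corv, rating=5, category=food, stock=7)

In, In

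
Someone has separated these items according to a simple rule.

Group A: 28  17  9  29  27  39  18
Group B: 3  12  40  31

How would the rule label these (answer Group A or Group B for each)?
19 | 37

Group A, Group A

The pattern is that an item is 'Group A' exactly when: digit sum ≥ 5.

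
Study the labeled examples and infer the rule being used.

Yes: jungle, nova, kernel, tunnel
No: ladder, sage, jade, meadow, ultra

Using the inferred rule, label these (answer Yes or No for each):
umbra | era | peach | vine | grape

No, No, No, Yes, No

All 'Yes' examples share one property — contains 'n' — and every 'No' example lacks it.
umbra → no 'n' → No.
era → no 'n' → No.
peach → no 'n' → No.
vine → has 'n' → Yes.
grape → no 'n' → No.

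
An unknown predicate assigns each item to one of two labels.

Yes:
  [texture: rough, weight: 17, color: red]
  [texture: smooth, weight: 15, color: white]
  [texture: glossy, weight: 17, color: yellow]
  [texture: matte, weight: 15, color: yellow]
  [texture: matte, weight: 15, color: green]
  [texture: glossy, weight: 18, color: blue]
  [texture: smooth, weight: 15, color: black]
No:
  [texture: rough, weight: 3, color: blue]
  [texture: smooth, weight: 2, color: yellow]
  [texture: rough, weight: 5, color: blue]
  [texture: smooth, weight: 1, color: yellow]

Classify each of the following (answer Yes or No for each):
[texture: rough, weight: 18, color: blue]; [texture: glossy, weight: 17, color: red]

Yes, Yes

The classifier is using: weight ≥ 15.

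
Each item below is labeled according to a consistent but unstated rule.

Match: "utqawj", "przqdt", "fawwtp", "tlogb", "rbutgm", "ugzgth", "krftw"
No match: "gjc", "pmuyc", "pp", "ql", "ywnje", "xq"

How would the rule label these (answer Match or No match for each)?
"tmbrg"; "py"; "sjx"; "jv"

All 'Match' examples share one property — contains 't' — and every 'No match' example lacks it.
Match: "tmbrg", since has 't'.
No match: "py", since no 't'.
No match: "sjx", since no 't'.
No match: "jv", since no 't'.

Match, No match, No match, No match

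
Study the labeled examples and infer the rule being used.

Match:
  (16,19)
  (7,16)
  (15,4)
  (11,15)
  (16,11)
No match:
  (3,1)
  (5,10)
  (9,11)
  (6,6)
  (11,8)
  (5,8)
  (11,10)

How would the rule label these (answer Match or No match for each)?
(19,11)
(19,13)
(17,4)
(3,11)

Match, Match, Match, No match

The pattern is that an item is 'Match' exactly when: max ≥ 15.
Match: (19,11), since max 19.
Match: (19,13), since max 19.
Match: (17,4), since max 17.
No match: (3,11), since max 11.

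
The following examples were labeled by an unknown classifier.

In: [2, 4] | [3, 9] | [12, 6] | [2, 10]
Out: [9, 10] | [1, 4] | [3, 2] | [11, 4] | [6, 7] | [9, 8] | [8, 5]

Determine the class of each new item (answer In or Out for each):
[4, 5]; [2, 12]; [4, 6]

Out, In, In

One predicate separates the groups cleanly: sum is even.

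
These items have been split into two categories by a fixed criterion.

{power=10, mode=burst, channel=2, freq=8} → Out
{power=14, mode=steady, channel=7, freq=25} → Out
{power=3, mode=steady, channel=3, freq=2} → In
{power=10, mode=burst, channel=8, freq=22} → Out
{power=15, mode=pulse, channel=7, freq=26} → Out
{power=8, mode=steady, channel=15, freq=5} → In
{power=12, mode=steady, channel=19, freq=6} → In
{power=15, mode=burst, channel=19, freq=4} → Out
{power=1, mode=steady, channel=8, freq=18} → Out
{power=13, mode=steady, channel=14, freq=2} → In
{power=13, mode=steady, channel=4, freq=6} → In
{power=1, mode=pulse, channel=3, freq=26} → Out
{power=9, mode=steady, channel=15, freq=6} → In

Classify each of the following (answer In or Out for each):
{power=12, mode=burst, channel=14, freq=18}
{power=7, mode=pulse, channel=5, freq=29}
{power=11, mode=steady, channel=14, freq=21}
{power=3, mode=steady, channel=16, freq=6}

A rule that fits every label: mode is steady AND freq ≤ 6 — true of each 'In' example, false of each 'Out' one.
{power=12, mode=burst, channel=14, freq=18}: mode is burst, freq = 18 — fails this test, so Out. {power=7, mode=pulse, channel=5, freq=29}: mode is pulse, freq = 29 — fails this test, so Out. {power=11, mode=steady, channel=14, freq=21}: mode is steady, freq = 21 — fails this test, so Out. {power=3, mode=steady, channel=16, freq=6}: mode is steady, freq = 6 — has this property, so In.

Out, Out, Out, In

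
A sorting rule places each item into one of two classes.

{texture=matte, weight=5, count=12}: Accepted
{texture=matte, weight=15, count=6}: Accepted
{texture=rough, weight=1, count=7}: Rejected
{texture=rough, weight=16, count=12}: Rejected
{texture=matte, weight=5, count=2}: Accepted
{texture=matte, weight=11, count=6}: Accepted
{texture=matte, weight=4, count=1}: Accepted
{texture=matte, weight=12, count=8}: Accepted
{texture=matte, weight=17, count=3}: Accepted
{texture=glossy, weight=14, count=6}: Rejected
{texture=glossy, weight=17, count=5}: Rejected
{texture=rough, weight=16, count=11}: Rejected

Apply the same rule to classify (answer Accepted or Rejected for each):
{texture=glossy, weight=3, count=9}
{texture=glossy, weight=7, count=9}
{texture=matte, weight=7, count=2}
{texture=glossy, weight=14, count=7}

Rule: texture is matte. This holds for each 'Accepted' example and fails for each 'Rejected' one.
{texture=glossy, weight=3, count=9} — texture is glossy, hence Rejected.
{texture=glossy, weight=7, count=9} — texture is glossy, hence Rejected.
{texture=matte, weight=7, count=2} — texture is matte, hence Accepted.
{texture=glossy, weight=14, count=7} — texture is glossy, hence Rejected.

Rejected, Rejected, Accepted, Rejected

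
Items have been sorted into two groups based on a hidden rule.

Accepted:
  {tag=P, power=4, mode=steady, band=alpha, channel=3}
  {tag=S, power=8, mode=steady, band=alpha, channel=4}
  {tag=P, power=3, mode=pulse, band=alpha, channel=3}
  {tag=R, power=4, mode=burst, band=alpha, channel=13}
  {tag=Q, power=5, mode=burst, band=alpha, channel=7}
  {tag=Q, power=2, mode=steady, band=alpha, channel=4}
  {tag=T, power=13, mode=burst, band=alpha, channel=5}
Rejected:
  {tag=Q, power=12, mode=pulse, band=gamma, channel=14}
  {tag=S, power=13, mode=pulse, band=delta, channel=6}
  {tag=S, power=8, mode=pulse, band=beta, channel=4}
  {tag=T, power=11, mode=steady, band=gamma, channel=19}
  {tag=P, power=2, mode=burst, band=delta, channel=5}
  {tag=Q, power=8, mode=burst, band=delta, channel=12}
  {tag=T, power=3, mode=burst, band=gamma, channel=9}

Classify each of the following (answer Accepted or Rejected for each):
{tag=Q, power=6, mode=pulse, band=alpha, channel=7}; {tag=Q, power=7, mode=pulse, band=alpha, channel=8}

Accepted, Accepted

The pattern is that an item is 'Accepted' exactly when: band is alpha.
{tag=Q, power=6, mode=pulse, band=alpha, channel=7}: Accepted (band is alpha).
{tag=Q, power=7, mode=pulse, band=alpha, channel=8}: Accepted (band is alpha).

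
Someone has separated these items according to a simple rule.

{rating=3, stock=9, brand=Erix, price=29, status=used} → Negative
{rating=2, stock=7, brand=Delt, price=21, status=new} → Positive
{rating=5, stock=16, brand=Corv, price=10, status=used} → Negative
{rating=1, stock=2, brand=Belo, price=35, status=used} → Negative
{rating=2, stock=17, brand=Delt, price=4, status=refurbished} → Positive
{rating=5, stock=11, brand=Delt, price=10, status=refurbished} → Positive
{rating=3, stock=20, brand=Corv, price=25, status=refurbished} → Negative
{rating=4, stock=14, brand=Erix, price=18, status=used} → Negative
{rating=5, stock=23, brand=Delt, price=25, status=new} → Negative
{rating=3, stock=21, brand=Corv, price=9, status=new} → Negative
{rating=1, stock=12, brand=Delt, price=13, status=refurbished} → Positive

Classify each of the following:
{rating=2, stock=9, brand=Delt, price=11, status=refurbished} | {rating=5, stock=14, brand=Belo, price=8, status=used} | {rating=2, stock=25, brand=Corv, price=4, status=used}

Positive, Negative, Negative

The classifier is using: brand is Delt AND price ≤ 21.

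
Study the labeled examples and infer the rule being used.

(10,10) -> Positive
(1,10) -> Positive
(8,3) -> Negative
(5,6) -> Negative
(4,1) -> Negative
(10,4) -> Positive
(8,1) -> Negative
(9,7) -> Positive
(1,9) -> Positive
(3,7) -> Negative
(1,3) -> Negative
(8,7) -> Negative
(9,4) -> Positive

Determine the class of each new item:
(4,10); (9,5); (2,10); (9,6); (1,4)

One predicate separates the groups cleanly: max ≥ 9.

Positive, Positive, Positive, Positive, Negative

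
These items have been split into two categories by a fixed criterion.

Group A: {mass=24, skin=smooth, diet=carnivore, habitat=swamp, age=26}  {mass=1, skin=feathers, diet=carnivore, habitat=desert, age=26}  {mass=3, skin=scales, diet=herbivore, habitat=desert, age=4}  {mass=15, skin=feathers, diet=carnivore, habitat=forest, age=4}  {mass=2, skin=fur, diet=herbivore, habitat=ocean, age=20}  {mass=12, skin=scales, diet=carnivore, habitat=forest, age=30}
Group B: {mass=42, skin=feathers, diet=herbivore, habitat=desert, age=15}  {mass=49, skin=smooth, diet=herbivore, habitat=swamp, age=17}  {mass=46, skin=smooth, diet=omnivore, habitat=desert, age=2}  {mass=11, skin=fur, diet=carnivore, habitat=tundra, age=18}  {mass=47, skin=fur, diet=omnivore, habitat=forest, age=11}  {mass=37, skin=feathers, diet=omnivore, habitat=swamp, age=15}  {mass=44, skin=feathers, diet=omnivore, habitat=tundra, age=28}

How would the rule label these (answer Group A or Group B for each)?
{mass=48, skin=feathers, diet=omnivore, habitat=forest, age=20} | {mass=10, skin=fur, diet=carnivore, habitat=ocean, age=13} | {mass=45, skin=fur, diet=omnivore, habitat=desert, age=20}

Group B, Group A, Group B

The common property of the 'Group A' items is: age ≠ 18 AND mass ≤ 24. No 'Group B' item has it.
{mass=48, skin=feathers, diet=omnivore, habitat=forest, age=20}: Group B (age = 20, mass = 48).
{mass=10, skin=fur, diet=carnivore, habitat=ocean, age=13}: Group A (age = 13, mass = 10).
{mass=45, skin=fur, diet=omnivore, habitat=desert, age=20}: Group B (age = 20, mass = 45).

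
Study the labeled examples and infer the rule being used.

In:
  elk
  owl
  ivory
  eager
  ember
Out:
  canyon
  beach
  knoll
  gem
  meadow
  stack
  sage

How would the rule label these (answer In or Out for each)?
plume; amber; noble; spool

Out, In, Out, Out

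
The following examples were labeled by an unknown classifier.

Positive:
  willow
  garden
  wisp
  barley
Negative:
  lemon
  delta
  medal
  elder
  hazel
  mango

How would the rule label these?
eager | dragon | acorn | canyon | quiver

Negative, Positive, Negative, Positive, Positive

The classifier is using: even length.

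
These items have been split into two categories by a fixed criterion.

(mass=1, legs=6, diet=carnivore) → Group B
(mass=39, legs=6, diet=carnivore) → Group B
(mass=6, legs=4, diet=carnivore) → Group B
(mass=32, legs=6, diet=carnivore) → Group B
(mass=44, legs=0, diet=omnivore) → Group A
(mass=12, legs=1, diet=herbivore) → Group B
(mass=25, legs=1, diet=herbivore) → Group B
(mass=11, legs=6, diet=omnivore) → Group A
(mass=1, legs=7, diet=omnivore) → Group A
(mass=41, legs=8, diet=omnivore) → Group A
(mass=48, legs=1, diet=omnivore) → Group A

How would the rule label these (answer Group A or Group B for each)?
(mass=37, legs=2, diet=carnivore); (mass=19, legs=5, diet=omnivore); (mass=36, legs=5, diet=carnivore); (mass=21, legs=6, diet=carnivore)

Checking candidate rules against both groups, what survives is: diet is omnivore.
Group B: (mass=37, legs=2, diet=carnivore), since diet is carnivore. Group A: (mass=19, legs=5, diet=omnivore), since diet is omnivore. Group B: (mass=36, legs=5, diet=carnivore), since diet is carnivore. Group B: (mass=21, legs=6, diet=carnivore), since diet is carnivore.

Group B, Group A, Group B, Group B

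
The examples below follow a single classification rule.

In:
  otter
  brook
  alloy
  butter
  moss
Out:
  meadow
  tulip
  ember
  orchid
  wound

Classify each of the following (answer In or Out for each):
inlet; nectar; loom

Out, Out, In

The distinguishing property — has a double letter — holds for all the 'In' cases and none of the 'Out' cases.
inlet: no doubled letter — does not satisfy this, so Out. nectar: no doubled letter — does not satisfy this, so Out. loom: 'oo' doubled — checks out, so In.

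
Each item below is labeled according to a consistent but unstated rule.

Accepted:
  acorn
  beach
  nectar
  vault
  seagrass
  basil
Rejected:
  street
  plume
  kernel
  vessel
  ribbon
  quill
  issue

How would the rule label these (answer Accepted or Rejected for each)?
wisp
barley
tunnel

Rejected, Accepted, Rejected

The pattern is that an item is 'Accepted' exactly when: contains 'a'.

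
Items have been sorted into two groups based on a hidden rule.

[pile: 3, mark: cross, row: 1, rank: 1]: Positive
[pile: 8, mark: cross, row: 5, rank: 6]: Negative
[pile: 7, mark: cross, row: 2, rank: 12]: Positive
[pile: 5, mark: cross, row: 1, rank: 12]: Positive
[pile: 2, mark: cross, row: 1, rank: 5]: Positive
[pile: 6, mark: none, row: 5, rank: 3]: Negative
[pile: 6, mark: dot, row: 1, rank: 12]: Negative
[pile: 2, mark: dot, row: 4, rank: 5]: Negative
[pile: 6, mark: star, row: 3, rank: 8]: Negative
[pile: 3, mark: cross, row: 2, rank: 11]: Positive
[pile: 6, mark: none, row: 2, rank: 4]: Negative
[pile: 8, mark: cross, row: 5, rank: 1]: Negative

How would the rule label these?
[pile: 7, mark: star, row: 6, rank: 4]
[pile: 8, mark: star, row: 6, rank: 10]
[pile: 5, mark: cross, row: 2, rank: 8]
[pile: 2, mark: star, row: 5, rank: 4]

The pattern is that an item is 'Positive' exactly when: mark is cross AND row ≤ 2.
[pile: 7, mark: star, row: 6, rank: 4]: mark is star, row = 6, fails the rule → Negative. [pile: 8, mark: star, row: 6, rank: 10]: mark is star, row = 6, fails the rule → Negative. [pile: 5, mark: cross, row: 2, rank: 8]: mark is cross, row = 2, meets the rule → Positive. [pile: 2, mark: star, row: 5, rank: 4]: mark is star, row = 5, fails the rule → Negative.

Negative, Negative, Positive, Negative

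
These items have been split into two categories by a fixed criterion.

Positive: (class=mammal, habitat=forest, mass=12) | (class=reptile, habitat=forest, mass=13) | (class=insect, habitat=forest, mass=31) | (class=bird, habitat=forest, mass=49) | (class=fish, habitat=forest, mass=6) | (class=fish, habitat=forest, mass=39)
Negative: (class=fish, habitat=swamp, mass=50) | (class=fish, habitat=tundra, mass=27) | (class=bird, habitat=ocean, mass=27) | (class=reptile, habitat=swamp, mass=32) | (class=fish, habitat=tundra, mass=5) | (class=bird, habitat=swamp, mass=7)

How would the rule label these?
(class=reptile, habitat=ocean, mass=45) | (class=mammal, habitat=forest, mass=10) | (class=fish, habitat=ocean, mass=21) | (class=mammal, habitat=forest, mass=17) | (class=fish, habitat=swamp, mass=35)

Comparing the two groups points to one rule — habitat is forest.
(class=reptile, habitat=ocean, mass=45): Negative (habitat is ocean). (class=mammal, habitat=forest, mass=10): Positive (habitat is forest). (class=fish, habitat=ocean, mass=21): Negative (habitat is ocean). (class=mammal, habitat=forest, mass=17): Positive (habitat is forest). (class=fish, habitat=swamp, mass=35): Negative (habitat is swamp).

Negative, Positive, Negative, Positive, Negative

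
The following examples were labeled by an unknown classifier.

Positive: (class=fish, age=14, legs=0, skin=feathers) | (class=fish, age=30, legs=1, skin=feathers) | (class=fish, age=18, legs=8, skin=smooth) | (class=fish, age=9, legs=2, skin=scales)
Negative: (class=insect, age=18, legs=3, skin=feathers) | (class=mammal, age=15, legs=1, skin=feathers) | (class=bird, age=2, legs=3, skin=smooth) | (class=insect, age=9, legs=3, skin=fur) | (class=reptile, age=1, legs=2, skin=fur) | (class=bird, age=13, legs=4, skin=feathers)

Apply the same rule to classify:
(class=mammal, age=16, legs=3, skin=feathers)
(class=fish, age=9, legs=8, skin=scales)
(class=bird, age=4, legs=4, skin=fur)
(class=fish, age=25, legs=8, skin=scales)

Comparing the two groups points to one rule — class is fish.

Negative, Positive, Negative, Positive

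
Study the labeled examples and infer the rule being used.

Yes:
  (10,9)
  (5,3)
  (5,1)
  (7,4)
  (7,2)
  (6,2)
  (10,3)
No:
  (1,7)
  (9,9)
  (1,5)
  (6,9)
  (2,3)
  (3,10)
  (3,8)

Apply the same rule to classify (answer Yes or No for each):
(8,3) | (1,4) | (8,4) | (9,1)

Yes, No, Yes, Yes

Every 'Yes' example satisfies: first > second. None of the 'No' examples do.
Yes: (8,3), since 8 > 3. No: (1,4), since 1 < 4. Yes: (8,4), since 8 > 4. Yes: (9,1), since 9 > 1.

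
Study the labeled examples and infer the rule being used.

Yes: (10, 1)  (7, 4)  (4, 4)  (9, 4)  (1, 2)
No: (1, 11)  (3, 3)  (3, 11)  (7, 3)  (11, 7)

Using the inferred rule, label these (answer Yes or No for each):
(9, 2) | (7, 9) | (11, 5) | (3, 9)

Comparing the two groups points to one rule — product is even.
(9, 2): 9·2 = 18, checks out → Yes.
(7, 9): 7·9 = 63, lacks this property → No.
(11, 5): 11·5 = 55, lacks this property → No.
(3, 9): 3·9 = 27, lacks this property → No.

Yes, No, No, No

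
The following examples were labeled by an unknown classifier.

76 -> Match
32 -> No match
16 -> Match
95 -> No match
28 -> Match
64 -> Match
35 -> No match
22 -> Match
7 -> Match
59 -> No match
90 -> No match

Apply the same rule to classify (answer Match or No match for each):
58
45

Match, No match

Checking candidate rules against both groups, what survives is: ≡ 1 (mod 3).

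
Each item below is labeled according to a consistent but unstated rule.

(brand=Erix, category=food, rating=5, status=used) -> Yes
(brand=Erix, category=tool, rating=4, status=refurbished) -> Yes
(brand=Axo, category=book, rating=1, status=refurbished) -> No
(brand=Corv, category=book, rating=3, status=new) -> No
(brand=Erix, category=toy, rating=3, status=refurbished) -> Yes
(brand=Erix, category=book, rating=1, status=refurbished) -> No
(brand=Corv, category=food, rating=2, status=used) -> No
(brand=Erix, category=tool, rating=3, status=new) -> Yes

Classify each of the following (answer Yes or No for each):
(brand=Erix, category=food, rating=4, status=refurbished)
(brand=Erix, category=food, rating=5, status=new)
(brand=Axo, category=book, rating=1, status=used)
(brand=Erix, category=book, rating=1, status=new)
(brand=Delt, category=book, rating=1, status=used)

Yes, Yes, No, No, No

A rule that fits every label: brand is Erix AND rating ≥ 2 — true of each 'Yes' example, false of each 'No' one.
(brand=Erix, category=food, rating=4, status=refurbished) → brand is Erix, rating = 4 → Yes.
(brand=Erix, category=food, rating=5, status=new) → brand is Erix, rating = 5 → Yes.
(brand=Axo, category=book, rating=1, status=used) → brand is Axo, rating = 1 → No.
(brand=Erix, category=book, rating=1, status=new) → brand is Erix, rating = 1 → No.
(brand=Delt, category=book, rating=1, status=used) → brand is Delt, rating = 1 → No.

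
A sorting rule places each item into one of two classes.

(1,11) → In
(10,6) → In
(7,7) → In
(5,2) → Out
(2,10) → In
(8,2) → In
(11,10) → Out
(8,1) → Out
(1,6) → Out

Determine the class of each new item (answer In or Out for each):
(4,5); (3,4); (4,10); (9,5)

Out, Out, In, In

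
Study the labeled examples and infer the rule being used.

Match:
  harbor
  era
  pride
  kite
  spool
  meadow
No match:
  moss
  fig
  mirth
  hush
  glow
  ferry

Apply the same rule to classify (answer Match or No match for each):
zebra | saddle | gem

Match, Match, No match

Rule: has ≥ 2 vowels. This holds for each 'Match' example and fails for each 'No match' one.
Match: zebra, since 2 vowels. Match: saddle, since 2 vowels. No match: gem, since 1 vowel.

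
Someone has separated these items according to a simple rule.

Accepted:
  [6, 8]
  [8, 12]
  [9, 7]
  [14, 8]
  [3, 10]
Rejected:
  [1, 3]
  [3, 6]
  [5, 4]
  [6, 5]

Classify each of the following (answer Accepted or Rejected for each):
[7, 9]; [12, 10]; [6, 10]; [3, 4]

'Accepted' ⟺ sum ≥ 13.
[7, 9] → 7+9 = 16 → Accepted. [12, 10] → 12+10 = 22 → Accepted. [6, 10] → 6+10 = 16 → Accepted. [3, 4] → 3+4 = 7 → Rejected.

Accepted, Accepted, Accepted, Rejected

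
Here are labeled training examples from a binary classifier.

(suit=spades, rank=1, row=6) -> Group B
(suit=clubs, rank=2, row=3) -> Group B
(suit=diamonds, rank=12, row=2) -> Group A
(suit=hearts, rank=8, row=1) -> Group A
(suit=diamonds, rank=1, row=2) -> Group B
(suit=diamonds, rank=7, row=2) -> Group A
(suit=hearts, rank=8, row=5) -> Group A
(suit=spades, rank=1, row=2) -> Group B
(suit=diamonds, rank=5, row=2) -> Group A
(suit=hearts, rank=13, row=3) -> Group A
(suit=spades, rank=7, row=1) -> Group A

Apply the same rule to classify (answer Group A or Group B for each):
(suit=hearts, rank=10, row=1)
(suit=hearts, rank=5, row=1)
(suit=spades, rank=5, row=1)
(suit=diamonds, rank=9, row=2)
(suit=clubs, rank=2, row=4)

Group A, Group A, Group A, Group A, Group B

Every 'Group A' example satisfies: rank ≥ 5. None of the 'Group B' examples do.
(suit=hearts, rank=10, row=1) — rank = 10, hence Group A. (suit=hearts, rank=5, row=1) — rank = 5, hence Group A. (suit=spades, rank=5, row=1) — rank = 5, hence Group A. (suit=diamonds, rank=9, row=2) — rank = 9, hence Group A. (suit=clubs, rank=2, row=4) — rank = 2, hence Group B.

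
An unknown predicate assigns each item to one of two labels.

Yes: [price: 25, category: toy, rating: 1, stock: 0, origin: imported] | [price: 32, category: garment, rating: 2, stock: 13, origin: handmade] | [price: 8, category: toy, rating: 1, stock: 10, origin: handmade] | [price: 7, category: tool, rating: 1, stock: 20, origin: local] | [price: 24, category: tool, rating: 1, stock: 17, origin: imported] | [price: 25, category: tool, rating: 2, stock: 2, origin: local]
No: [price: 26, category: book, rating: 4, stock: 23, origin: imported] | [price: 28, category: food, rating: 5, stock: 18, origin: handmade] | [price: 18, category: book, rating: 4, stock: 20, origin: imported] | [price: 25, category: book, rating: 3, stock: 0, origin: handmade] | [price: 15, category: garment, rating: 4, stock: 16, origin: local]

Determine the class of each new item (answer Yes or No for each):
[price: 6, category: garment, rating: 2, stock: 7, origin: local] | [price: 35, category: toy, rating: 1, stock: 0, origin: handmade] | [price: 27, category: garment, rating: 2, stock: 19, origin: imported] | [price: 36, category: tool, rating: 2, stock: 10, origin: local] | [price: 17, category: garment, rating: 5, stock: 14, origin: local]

The rule appears to be: rating ≤ 2.
[price: 6, category: garment, rating: 2, stock: 7, origin: local]: rating = 2 — fits, so Yes.
[price: 35, category: toy, rating: 1, stock: 0, origin: handmade]: rating = 1 — fits, so Yes.
[price: 27, category: garment, rating: 2, stock: 19, origin: imported]: rating = 2 — fits, so Yes.
[price: 36, category: tool, rating: 2, stock: 10, origin: local]: rating = 2 — fits, so Yes.
[price: 17, category: garment, rating: 5, stock: 14, origin: local]: rating = 5 — doesn't match, so No.

Yes, Yes, Yes, Yes, No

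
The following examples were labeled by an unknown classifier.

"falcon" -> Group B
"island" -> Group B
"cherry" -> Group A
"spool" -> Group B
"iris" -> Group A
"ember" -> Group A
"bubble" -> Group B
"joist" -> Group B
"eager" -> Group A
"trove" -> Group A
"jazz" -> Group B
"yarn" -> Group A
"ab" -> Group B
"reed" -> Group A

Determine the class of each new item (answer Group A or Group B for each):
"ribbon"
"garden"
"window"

Group A, Group A, Group B

Checking candidate rules against both groups, what survives is: contains 'r'.
"ribbon": has 'r', fits → Group A.
"garden": has 'r', fits → Group A.
"window": no 'r', does not pass → Group B.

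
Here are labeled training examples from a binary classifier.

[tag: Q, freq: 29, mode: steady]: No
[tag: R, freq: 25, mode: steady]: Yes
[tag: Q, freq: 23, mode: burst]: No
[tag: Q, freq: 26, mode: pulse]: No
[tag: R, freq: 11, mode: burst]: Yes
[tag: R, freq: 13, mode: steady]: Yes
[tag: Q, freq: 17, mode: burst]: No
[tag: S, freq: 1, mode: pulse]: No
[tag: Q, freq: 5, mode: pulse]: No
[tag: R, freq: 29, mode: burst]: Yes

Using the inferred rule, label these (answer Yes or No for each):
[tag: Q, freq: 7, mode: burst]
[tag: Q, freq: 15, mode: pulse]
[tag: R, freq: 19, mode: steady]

Comparing the two groups points to one rule — tag is R.
No: [tag: Q, freq: 7, mode: burst], since tag is Q. No: [tag: Q, freq: 15, mode: pulse], since tag is Q. Yes: [tag: R, freq: 19, mode: steady], since tag is R.

No, No, Yes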